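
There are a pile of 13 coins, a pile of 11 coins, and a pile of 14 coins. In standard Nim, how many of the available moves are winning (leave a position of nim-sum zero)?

3

Nim-sum: 13 ⊕ 11 ⊕ 14 = 8.
The overall nim-sum is X = 8. A pile of size p has a winning move iff p XOR X < p (reduce it to p XOR X).
  13: 13 XOR 8 = 5 < 13 — winning move (to 5).
  11: 11 XOR 8 = 3 < 11 — winning move (to 3).
  14: 14 XOR 8 = 6 < 14 — winning move (to 6).
That gives 3 winning moves.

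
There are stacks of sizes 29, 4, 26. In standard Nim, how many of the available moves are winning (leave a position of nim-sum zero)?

Nim-sum: 29 ^ 4 ^ 26 = 3.
The overall nim-sum is X = 3. A stack of size p has a winning move iff p XOR X < p (reduce it to p XOR X).
  29: 29 XOR 3 = 30 ≥ 29 — no move.
  4: 4 XOR 3 = 7 ≥ 4 — no move.
  26: 26 XOR 3 = 25 < 26 — winning move (to 25).
That gives 1 winning move.

1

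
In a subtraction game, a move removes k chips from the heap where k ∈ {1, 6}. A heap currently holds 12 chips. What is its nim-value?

Grundy values for subtraction set {1, 6}:
k:     0  1  2  3  4  5  6  7  8  9 10 11 12
g(k):  0  1  0  1  0  1  2  0  1  0  1  0  1
So g(12) = 1.

1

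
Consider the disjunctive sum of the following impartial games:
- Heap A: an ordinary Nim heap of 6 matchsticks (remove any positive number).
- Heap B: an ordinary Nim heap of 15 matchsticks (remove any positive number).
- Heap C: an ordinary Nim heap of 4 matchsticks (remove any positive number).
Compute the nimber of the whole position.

Heap A is a plain Nim heap of size 6, so its Grundy value is 6.
Heap B is a plain Nim heap of size 15, so its Grundy value is 15.
Heap C is a plain Nim heap of size 4, so its Grundy value is 4.
By the Sprague-Grundy theorem, the Grundy value of a sum of independent games is the XOR of the component values.
Combined value = 6 XOR 15 XOR 4 = 13.

13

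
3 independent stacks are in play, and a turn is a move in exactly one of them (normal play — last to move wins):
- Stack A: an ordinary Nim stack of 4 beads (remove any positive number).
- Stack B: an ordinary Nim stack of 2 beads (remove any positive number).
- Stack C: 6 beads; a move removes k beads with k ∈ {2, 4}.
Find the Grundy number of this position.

Stack A is a plain Nim stack of size 4, so its Grundy value is 4.
Stack B is a plain Nim stack of size 2, so its Grundy value is 2.
For stack C, compute g(0), g(1), … with moves {2, 4}:
g(0) = mex{} = 0
g(1) = mex{} = 0
g(2) = mex{0} = 1
g(3) = mex{0} = 1
g(4) = mex{0,1} = 2
g(5) = mex{0,1} = 2
g(6) = mex{1,2} = 0
So g(6) = 0.
The value of a disjunctive sum is the nim-sum of the parts.
Combined value = 4 ⊕ 2 ⊕ 0 = 6.

6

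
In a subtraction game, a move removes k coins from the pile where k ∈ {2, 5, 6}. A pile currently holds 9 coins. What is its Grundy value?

2

Build the Grundy sequence with g(k) = mex{g(k−s) : s ∈ {2, 5, 6}, s ≤ k}:
k:     0  1  2  3  4  5  6  7  8  9
g(k):  0  0  1  1  0  2  1  3  0  2
So g(9) = 2.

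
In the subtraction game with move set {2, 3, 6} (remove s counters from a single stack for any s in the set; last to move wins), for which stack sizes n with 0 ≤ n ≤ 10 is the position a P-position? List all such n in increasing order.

Build the Grundy sequence with g(k) = mex{g(k−s) : s ∈ {2, 3, 6}, s ≤ k}:
g(0) = mex{} = 0
g(1) = mex{} = 0
g(2) = mex{0} = 1
g(3) = mex{0} = 1
g(4) = mex{0,1} = 2
g(5) = mex{1} = 0
g(6) = mex{0,1,2} = 3
g(7) = mex{0,2} = 1
g(8) = mex{0,1,3} = 2
g(9) = mex{1,3} = 0
g(10) = mex{1,2} = 0
The P-positions (g = 0) in 0..10 are 0, 1, 5, 9, 10.

0, 1, 5, 9, 10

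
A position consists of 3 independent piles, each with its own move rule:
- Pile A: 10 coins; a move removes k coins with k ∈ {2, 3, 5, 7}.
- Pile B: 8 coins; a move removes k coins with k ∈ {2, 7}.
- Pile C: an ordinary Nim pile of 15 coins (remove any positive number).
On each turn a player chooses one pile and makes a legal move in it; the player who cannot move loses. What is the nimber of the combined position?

Grundy values for pile A (subtraction set {2, 3, 5, 7}):
g(0) = mex{} = 0
g(1) = mex{} = 0
g(2) = mex{0} = 1
g(3) = mex{0} = 1
g(4) = mex{0,1} = 2
g(5) = mex{0,1} = 2
g(6) = mex{0,1,2} = 3
g(7) = mex{0,1,2} = 3
g(8) = mex{0,1,2,3} = 4
g(9) = mex{1,2,3} = 0
g(10) = mex{1,2,3,4} = 0
So g(10) = 0.
Build the Grundy sequence for pile B with g(k) = mex{g(k−s) : s ∈ {2, 7}, s ≤ k}:
k:     0  1  2  3  4  5  6  7  8
g(k):  0  0  1  1  0  0  1  1  2
So g(8) = 2.
Pile C is a plain Nim pile of size 15, so its Grundy value is 15.
By the Sprague-Grundy theorem, the Grundy value of a sum of independent games is the XOR of the component values.
Combined value = 0 XOR 2 XOR 15 = 13.

13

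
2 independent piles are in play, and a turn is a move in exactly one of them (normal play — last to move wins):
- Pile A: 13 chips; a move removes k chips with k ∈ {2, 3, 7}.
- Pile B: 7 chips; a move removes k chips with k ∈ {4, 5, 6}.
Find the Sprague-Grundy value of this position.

0

For pile A, compute g(0), g(1), … with moves {2, 3, 7}:
k:     0  1  2  3  4  5  6  7  8  9 10 11 12 13
g(k):  0  0  1  1  2  0  0  1  1  2  0  0  1  1
So g(13) = 1.
For pile B, compute g(0), g(1), … with moves {4, 5, 6}:
k:     0  1  2  3  4  5  6  7
g(k):  0  0  0  0  1  1  1  1
So g(7) = 1.
The value of a disjunctive sum is the nim-sum of the parts.
Combined value = 1 XOR 1 = 0.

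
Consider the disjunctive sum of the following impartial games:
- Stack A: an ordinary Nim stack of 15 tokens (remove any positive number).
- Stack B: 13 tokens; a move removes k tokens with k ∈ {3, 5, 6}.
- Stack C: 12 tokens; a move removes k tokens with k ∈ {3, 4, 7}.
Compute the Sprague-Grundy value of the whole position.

Stack A is a plain Nim stack of size 15, so its Grundy value is 15.
Grundy values for stack B (subtraction set {3, 5, 6}):
g(0) = mex{} = 0
g(1) = mex{} = 0
g(2) = mex{} = 0
g(3) = mex{0} = 1
g(4) = mex{0} = 1
g(5) = mex{0} = 1
g(6) = mex{0,1} = 2
g(7) = mex{0,1} = 2
g(8) = mex{0,1} = 2
g(9) = mex{1,2} = 0
g(10) = mex{1,2} = 0
g(11) = mex{1,2} = 0
g(12) = mex{0,2} = 1
g(13) = mex{0,2} = 1
So g(13) = 1.
For stack C, compute g(0), g(1), … with moves {3, 4, 7}:
k:     0  1  2  3  4  5  6  7  8  9 10 11 12
g(k):  0  0  0  1  1  1  2  2  2  3  0  0  0
So g(12) = 0.
The value of a disjunctive sum is the nim-sum of the parts.
Combined value = 15 XOR 1 XOR 0 = 14.

14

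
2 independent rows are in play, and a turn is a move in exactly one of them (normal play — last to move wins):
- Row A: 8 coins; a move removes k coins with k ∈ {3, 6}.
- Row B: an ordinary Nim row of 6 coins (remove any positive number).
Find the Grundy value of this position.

4

Build the Grundy sequence for row A with g(k) = mex{g(k−s) : s ∈ {3, 6}, s ≤ k}:
k:     0  1  2  3  4  5  6  7  8
g(k):  0  0  0  1  1  1  2  2  2
So g(8) = 2.
Row B is a plain Nim row of size 6, so its Grundy value is 6.
By the Sprague-Grundy theorem, the Grundy value of a sum of independent games is the XOR of the component values.
Combined value = 2 ⊕ 6 = 4.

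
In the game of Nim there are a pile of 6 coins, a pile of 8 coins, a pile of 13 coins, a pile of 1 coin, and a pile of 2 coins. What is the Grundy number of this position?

0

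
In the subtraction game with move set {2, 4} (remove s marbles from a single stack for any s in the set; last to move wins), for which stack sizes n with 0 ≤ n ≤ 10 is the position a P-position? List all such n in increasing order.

0, 1, 6, 7

Grundy values for subtraction set {2, 4}:
k:     0  1  2  3  4  5  6  7  8  9 10
g(k):  0  0  1  1  2  2  0  0  1  1  2
The P-positions (g = 0) in 0..10 are 0, 1, 6, 7.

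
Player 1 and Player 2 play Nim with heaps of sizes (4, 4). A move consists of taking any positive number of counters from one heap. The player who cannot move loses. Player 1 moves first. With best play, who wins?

Player 2 wins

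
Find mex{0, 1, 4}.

The values 0, 1 are all present; 2 is the first non-negative integer missing from the set.

2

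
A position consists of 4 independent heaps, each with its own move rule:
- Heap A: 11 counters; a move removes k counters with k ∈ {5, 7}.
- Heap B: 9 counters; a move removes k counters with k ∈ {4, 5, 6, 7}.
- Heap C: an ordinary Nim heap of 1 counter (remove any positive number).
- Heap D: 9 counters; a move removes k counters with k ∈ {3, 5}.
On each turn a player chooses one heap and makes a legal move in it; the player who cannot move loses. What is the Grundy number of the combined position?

1

Build the Grundy sequence for heap A with g(k) = mex{g(k−s) : s ∈ {5, 7}, s ≤ k}:
k:     0  1  2  3  4  5  6  7  8  9 10 11
g(k):  0  0  0  0  0  1  1  1  1  1  2  2
So g(11) = 2.
For heap B, compute g(0), g(1), … with moves {4, 5, 6, 7}:
g(0) = mex{} = 0
g(1) = mex{} = 0
g(2) = mex{} = 0
g(3) = mex{} = 0
g(4) = mex{0} = 1
g(5) = mex{0} = 1
g(6) = mex{0} = 1
g(7) = mex{0} = 1
g(8) = mex{0,1} = 2
g(9) = mex{0,1} = 2
So g(9) = 2.
Heap C is a plain Nim heap of size 1, so its Grundy value is 1.
Build the Grundy sequence for heap D with g(k) = mex{g(k−s) : s ∈ {3, 5}, s ≤ k}:
g(0) = mex{} = 0
g(1) = mex{} = 0
g(2) = mex{} = 0
g(3) = mex{0} = 1
g(4) = mex{0} = 1
g(5) = mex{0} = 1
g(6) = mex{0,1} = 2
g(7) = mex{0,1} = 2
g(8) = mex{1} = 0
g(9) = mex{1,2} = 0
So g(9) = 0.
By the Sprague-Grundy theorem, the Grundy value of a sum of independent games is the XOR of the component values.
Combined value = 2 ⊕ 2 ⊕ 1 ⊕ 0 = 1.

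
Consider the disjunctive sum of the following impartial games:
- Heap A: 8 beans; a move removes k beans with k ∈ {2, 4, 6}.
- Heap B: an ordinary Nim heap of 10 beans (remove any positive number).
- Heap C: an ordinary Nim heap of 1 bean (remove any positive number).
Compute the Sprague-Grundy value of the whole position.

Build the Grundy sequence for heap A with g(k) = mex{g(k−s) : s ∈ {2, 4, 6}, s ≤ k}:
g(0) = mex{} = 0
g(1) = mex{} = 0
g(2) = mex{0} = 1
g(3) = mex{0} = 1
g(4) = mex{0,1} = 2
g(5) = mex{0,1} = 2
g(6) = mex{0,1,2} = 3
g(7) = mex{0,1,2} = 3
g(8) = mex{1,2,3} = 0
So g(8) = 0.
Heap B is a plain Nim heap of size 10, so its Grundy value is 10.
Heap C is a plain Nim heap of size 1, so its Grundy value is 1.
The value of a disjunctive sum is the nim-sum of the parts.
Combined value = 0 ⊕ 10 ⊕ 1 = 11.

11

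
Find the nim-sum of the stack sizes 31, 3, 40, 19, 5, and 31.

Write each in binary and XOR column by column:
  011111  (31)
  000011  (3)
  101000  (40)
  010011  (19)
  000101  (5)
  011111  (31)
  ------
  111101  (61)

61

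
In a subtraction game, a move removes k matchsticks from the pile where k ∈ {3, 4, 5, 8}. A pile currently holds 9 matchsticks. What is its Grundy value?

Compute g(0), g(1), … for moves {3, 4, 5, 8}:
g(0) = mex{} = 0
g(1) = mex{} = 0
g(2) = mex{} = 0
g(3) = mex{0} = 1
g(4) = mex{0} = 1
g(5) = mex{0} = 1
g(6) = mex{0,1} = 2
g(7) = mex{0,1} = 2
g(8) = mex{0,1} = 2
g(9) = mex{0,1,2} = 3
So g(9) = 3.

3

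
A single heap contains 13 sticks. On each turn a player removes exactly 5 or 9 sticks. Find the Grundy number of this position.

2

Compute g(0), g(1), … for moves {5, 9}:
g(0) = mex{} = 0
g(1) = mex{} = 0
g(2) = mex{} = 0
g(3) = mex{} = 0
g(4) = mex{} = 0
g(5) = mex{0} = 1
g(6) = mex{0} = 1
g(7) = mex{0} = 1
g(8) = mex{0} = 1
g(9) = mex{0} = 1
g(10) = mex{0,1} = 2
g(11) = mex{0,1} = 2
g(12) = mex{0,1} = 2
g(13) = mex{0,1} = 2
So g(13) = 2.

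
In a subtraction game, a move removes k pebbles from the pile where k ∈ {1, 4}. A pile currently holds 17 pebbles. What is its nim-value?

0

Grundy values for subtraction set {1, 4}:
k:     0  1  2  3  4  5  6  7  8  9 10 11 12 13 14 15 16 17
g(k):  0  1  0  1  2  0  1  0  1  2  0  1  0  1  2  0  1  0
So g(17) = 0.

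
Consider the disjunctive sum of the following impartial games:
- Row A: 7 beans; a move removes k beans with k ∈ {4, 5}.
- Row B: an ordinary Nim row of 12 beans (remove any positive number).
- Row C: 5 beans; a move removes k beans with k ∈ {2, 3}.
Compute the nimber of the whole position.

13

Grundy values for row A (subtraction set {4, 5}):
k:     0  1  2  3  4  5  6  7
g(k):  0  0  0  0  1  1  1  1
So g(7) = 1.
Row B is a plain Nim row of size 12, so its Grundy value is 12.
Build the Grundy sequence for row C with g(k) = mex{g(k−s) : s ∈ {2, 3}, s ≤ k}:
k:     0  1  2  3  4  5
g(k):  0  0  1  1  2  0
So g(5) = 0.
By the Sprague-Grundy theorem, the Grundy value of a sum of independent games is the XOR of the component values.
Combined value = 1 XOR 12 XOR 0 = 13.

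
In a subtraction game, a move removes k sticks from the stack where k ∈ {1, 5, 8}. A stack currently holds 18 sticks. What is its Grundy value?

Build the Grundy sequence with g(k) = mex{g(k−s) : s ∈ {1, 5, 8}, s ≤ k}:
k:     0  1  2  3  4  5  6  7  8  9 10 11 12 13 14 15 16 17 18
g(k):  0  1  0  1  0  1  0  1  2  3  2  3  2  0  1  0  1  0  1
So g(18) = 1.

1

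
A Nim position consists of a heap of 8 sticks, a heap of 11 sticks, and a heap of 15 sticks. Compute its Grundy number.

12

Nim-sum: 8 ⊕ 11 ⊕ 15 = 12.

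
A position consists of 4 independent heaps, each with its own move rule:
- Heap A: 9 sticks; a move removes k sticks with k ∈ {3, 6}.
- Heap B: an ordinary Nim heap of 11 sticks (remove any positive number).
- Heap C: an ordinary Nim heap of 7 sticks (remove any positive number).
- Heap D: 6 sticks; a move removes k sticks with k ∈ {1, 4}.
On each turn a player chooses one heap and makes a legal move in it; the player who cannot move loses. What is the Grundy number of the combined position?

13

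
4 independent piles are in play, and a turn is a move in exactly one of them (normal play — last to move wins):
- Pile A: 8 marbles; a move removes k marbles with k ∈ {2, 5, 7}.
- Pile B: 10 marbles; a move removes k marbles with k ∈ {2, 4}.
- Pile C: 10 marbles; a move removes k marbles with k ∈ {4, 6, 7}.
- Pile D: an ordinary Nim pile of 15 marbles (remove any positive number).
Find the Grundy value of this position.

13

Grundy values for pile A (subtraction set {2, 5, 7}):
k:     0  1  2  3  4  5  6  7  8
g(k):  0  0  1  1  0  2  1  3  2
So g(8) = 2.
Build the Grundy sequence for pile B with g(k) = mex{g(k−s) : s ∈ {2, 4}, s ≤ k}:
k:     0  1  2  3  4  5  6  7  8  9 10
g(k):  0  0  1  1  2  2  0  0  1  1  2
So g(10) = 2.
For pile C, compute g(0), g(1), … with moves {4, 6, 7}:
k:     0  1  2  3  4  5  6  7  8  9 10
g(k):  0  0  0  0  1  1  1  1  2  2  2
So g(10) = 2.
Pile D is a plain Nim pile of size 15, so its Grundy value is 15.
The value of a disjunctive sum is the nim-sum of the parts.
Combined value = 2 XOR 2 XOR 2 XOR 15 = 13.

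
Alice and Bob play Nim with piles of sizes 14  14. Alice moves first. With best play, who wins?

Bob wins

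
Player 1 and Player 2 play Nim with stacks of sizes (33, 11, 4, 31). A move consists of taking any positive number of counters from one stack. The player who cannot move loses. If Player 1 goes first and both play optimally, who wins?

Player 1 wins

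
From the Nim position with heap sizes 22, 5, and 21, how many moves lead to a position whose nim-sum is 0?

Compute the nim-sum pairwise:
22 XOR 5 = 19
19 XOR 21 = 6
The overall nim-sum is X = 6. A heap of size p has a winning move iff p XOR X < p (reduce it to p XOR X).
  22: 22 XOR 6 = 16 < 22 — winning move (to 16).
  5: 5 XOR 6 = 3 < 5 — winning move (to 3).
  21: 21 XOR 6 = 19 < 21 — winning move (to 19).
That gives 3 winning moves.

3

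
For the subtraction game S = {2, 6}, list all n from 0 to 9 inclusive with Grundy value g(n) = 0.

Build the Grundy sequence with g(k) = mex{g(k−s) : s ∈ {2, 6}, s ≤ k}:
g(0) = mex{} = 0
g(1) = mex{} = 0
g(2) = mex{0} = 1
g(3) = mex{0} = 1
g(4) = mex{1} = 0
g(5) = mex{1} = 0
g(6) = mex{0} = 1
g(7) = mex{0} = 1
g(8) = mex{1} = 0
g(9) = mex{1} = 0
The P-positions (g = 0) in 0..9 are 0, 1, 4, 5, 8, 9.

0, 1, 4, 5, 8, 9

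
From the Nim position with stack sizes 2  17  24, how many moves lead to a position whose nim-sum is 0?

1

Nim-sum: 2 ⊕ 17 ⊕ 24 = 11.
The overall nim-sum is X = 11. A stack of size p has a winning move iff p XOR X < p (reduce it to p XOR X).
  2: 2 XOR 11 = 9 ≥ 2 — no move.
  17: 17 XOR 11 = 26 ≥ 17 — no move.
  24: 24 XOR 11 = 19 < 24 — winning move (to 19).
That gives 1 winning move.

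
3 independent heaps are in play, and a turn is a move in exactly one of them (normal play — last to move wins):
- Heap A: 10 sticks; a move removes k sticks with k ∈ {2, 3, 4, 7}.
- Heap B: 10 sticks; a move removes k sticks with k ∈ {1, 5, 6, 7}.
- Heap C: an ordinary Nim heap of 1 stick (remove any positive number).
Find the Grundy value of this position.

1

Grundy values for heap A (subtraction set {2, 3, 4, 7}):
g(0) = mex{} = 0
g(1) = mex{} = 0
g(2) = mex{0} = 1
g(3) = mex{0} = 1
g(4) = mex{0,1} = 2
g(5) = mex{0,1} = 2
g(6) = mex{1,2} = 0
g(7) = mex{0,1,2} = 3
g(8) = mex{0,2} = 1
g(9) = mex{0,1,2,3} = 4
g(10) = mex{0,1,3} = 2
So g(10) = 2.
For heap B, compute g(0), g(1), … with moves {1, 5, 6, 7}:
k:     0  1  2  3  4  5  6  7  8  9 10
g(k):  0  1  0  1  0  1  2  3  2  3  2
So g(10) = 2.
Heap C is a plain Nim heap of size 1, so its Grundy value is 1.
The value of a disjunctive sum is the nim-sum of the parts.
Combined value = 2 XOR 2 XOR 1 = 1.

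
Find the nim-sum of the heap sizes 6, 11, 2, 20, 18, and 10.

Compute the nim-sum pairwise:
6 XOR 11 = 13
13 XOR 2 = 15
15 XOR 20 = 27
27 XOR 18 = 9
9 XOR 10 = 3

3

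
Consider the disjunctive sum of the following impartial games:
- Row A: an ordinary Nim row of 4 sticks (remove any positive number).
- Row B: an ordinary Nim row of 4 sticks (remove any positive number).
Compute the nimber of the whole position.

0

Row A is a plain Nim row of size 4, so its Grundy value is 4.
Row B is a plain Nim row of size 4, so its Grundy value is 4.
The value of a disjunctive sum is the nim-sum of the parts.
Combined value = 4 ⊕ 4 = 0.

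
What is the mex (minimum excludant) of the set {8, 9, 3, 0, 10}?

0 is in the set but 1 is not, so the mex is 1.

1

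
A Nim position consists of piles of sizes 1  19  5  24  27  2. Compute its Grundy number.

22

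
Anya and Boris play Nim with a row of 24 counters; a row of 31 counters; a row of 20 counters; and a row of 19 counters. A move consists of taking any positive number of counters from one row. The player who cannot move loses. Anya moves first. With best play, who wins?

Boris wins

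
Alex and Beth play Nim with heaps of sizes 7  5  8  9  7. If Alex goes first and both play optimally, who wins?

Bitwise XOR of the heap sizes:
  0111  (7)
  0101  (5)
  1000  (8)
  1001  (9)
  0111  (7)
  ----
  0100  (4)
The nim-sum is 4 ≠ 0, so this is an N-position: the player to move can win; Alex has a winning move.

Alex wins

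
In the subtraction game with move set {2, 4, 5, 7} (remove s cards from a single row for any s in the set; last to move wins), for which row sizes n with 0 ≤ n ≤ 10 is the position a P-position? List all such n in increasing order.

0, 1, 9, 10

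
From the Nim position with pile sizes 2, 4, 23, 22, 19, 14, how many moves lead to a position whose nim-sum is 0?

Write each in binary and XOR column by column:
  00010  (2)
  00100  (4)
  10111  (23)
  10110  (22)
  10011  (19)
  01110  (14)
  -----
  11010  (26)
The overall nim-sum is X = 26. A pile of size p has a winning move iff p XOR X < p (reduce it to p XOR X).
  2: 2 XOR 26 = 24 ≥ 2 — no move.
  4: 4 XOR 26 = 30 ≥ 4 — no move.
  23: 23 XOR 26 = 13 < 23 — winning move (to 13).
  22: 22 XOR 26 = 12 < 22 — winning move (to 12).
  19: 19 XOR 26 = 9 < 19 — winning move (to 9).
  14: 14 XOR 26 = 20 ≥ 14 — no move.
That gives 3 winning moves.

3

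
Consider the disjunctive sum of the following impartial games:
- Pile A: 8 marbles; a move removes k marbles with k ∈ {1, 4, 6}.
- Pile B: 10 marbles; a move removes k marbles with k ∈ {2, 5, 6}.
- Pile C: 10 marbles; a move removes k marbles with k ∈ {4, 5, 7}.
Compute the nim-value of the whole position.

2

Grundy values for pile A (subtraction set {1, 4, 6}):
k:     0  1  2  3  4  5  6  7  8
g(k):  0  1  0  1  2  0  1  0  1
So g(8) = 1.
Grundy values for pile B (subtraction set {2, 5, 6}):
g(0) = mex{} = 0
g(1) = mex{} = 0
g(2) = mex{0} = 1
g(3) = mex{0} = 1
g(4) = mex{1} = 0
g(5) = mex{0,1} = 2
g(6) = mex{0} = 1
g(7) = mex{0,1,2} = 3
g(8) = mex{1} = 0
g(9) = mex{0,1,3} = 2
g(10) = mex{0,2} = 1
So g(10) = 1.
Build the Grundy sequence for pile C with g(k) = mex{g(k−s) : s ∈ {4, 5, 7}, s ≤ k}:
k:     0  1  2  3  4  5  6  7  8  9 10
g(k):  0  0  0  0  1  1  1  1  2  2  2
So g(10) = 2.
By the Sprague-Grundy theorem, the Grundy value of a sum of independent games is the XOR of the component values.
Combined value = 1 ⊕ 1 ⊕ 2 = 2.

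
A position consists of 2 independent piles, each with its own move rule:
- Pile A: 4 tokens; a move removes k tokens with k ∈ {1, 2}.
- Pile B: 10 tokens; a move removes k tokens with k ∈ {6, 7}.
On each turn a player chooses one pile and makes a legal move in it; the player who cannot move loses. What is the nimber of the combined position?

0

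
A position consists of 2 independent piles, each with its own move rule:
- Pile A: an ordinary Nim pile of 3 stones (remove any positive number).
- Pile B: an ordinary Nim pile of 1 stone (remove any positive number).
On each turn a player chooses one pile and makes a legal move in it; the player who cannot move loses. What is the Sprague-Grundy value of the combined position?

2

Pile A is a plain Nim pile of size 3, so its Grundy value is 3.
Pile B is a plain Nim pile of size 1, so its Grundy value is 1.
By the Sprague-Grundy theorem, the Grundy value of a sum of independent games is the XOR of the component values.
Combined value = 3 ⊕ 1 = 2.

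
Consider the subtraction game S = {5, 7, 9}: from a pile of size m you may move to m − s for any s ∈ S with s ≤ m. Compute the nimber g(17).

0

Compute g(0), g(1), … for moves {5, 7, 9}:
k:     0  1  2  3  4  5  6  7  8  9 10 11 12 13 14 15 16 17
g(k):  0  0  0  0  0  1  1  1  1  1  2  2  2  2  0  0  0  0
So g(17) = 0.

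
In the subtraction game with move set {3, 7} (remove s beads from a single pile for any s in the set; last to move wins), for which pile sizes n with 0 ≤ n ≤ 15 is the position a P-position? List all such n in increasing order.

Compute g(0), g(1), … for moves {3, 7}:
k:     0  1  2  3  4  5  6  7  8  9 10 11 12 13 14 15
g(k):  0  0  0  1  1  1  0  2  2  1  0  0  0  1  1  1
The P-positions (g = 0) in 0..15 are 0, 1, 2, 6, 10, 11, 12.

0, 1, 2, 6, 10, 11, 12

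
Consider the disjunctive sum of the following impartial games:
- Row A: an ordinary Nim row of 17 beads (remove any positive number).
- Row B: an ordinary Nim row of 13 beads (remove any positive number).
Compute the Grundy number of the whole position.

28

Row A is a plain Nim row of size 17, so its Grundy value is 17.
Row B is a plain Nim row of size 13, so its Grundy value is 13.
By the Sprague-Grundy theorem, the Grundy value of a sum of independent games is the XOR of the component values.
Combined value = 17 XOR 13 = 28.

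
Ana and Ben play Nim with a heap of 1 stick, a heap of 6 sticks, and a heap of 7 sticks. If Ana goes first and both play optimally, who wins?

Ben wins

In binary:
  001  (1)
  110  (6)
  111  (7)
  ---
  000  (0)
The nim-sum is 0, so this is a P-position: the player to move is in a losing position under optimal play; Ana is about to move from it and so loses — Ben wins.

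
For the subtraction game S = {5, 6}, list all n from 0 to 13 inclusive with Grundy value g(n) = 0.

0, 1, 2, 3, 4, 11, 12, 13

Compute g(0), g(1), … for moves {5, 6}:
g(0) = mex{} = 0
g(1) = mex{} = 0
g(2) = mex{} = 0
g(3) = mex{} = 0
g(4) = mex{} = 0
g(5) = mex{0} = 1
g(6) = mex{0} = 1
g(7) = mex{0} = 1
g(8) = mex{0} = 1
g(9) = mex{0} = 1
g(10) = mex{0,1} = 2
g(11) = mex{1} = 0
g(12) = mex{1} = 0
g(13) = mex{1} = 0
The P-positions (g = 0) in 0..13 are 0, 1, 2, 3, 4, 11, 12, 13.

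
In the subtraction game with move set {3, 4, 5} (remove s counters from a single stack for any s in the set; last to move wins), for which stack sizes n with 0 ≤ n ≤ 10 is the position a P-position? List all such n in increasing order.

0, 1, 2, 8, 9, 10

Build the Grundy sequence with g(k) = mex{g(k−s) : s ∈ {3, 4, 5}, s ≤ k}:
k:     0  1  2  3  4  5  6  7  8  9 10
g(k):  0  0  0  1  1  1  2  2  0  0  0
The P-positions (g = 0) in 0..10 are 0, 1, 2, 8, 9, 10.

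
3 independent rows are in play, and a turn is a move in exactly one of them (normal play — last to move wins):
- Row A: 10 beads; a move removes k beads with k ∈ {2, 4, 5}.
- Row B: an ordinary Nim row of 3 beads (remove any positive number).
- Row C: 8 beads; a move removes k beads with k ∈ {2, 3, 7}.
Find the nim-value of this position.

For row A, compute g(0), g(1), … with moves {2, 4, 5}:
k:     0  1  2  3  4  5  6  7  8  9 10
g(k):  0  0  1  1  2  2  3  0  0  1  1
So g(10) = 1.
Row B is a plain Nim row of size 3, so its Grundy value is 3.
Grundy values for row C (subtraction set {2, 3, 7}):
k:     0  1  2  3  4  5  6  7  8
g(k):  0  0  1  1  2  0  0  1  1
So g(8) = 1.
By the Sprague-Grundy theorem, the Grundy value of a sum of independent games is the XOR of the component values.
Combined value = 1 ⊕ 3 ⊕ 1 = 3.

3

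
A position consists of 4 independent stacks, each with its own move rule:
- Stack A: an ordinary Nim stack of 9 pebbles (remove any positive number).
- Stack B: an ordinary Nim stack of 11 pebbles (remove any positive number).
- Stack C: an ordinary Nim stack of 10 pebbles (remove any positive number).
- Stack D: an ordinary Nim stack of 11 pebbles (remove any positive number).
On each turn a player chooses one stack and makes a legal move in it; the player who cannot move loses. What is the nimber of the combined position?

3

Stack A is a plain Nim stack of size 9, so its Grundy value is 9.
Stack B is a plain Nim stack of size 11, so its Grundy value is 11.
Stack C is a plain Nim stack of size 10, so its Grundy value is 10.
Stack D is a plain Nim stack of size 11, so its Grundy value is 11.
By the Sprague-Grundy theorem, the Grundy value of a sum of independent games is the XOR of the component values.
Combined value = 9 ⊕ 11 ⊕ 10 ⊕ 11 = 3.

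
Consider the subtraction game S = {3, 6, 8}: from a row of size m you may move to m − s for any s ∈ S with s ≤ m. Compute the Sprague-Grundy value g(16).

Grundy values for subtraction set {3, 6, 8}:
k:     0  1  2  3  4  5  6  7  8  9 10 11 12 13 14 15 16
g(k):  0  0  0  1  1  1  2  2  2  3  3  0  0  0  1  1  1
So g(16) = 1.

1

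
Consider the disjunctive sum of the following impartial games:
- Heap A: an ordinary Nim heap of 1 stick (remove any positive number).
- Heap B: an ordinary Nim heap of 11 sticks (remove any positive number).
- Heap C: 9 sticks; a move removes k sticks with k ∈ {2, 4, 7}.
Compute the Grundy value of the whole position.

Heap A is a plain Nim heap of size 1, so its Grundy value is 1.
Heap B is a plain Nim heap of size 11, so its Grundy value is 11.
Build the Grundy sequence for heap C with g(k) = mex{g(k−s) : s ∈ {2, 4, 7}, s ≤ k}:
k:     0  1  2  3  4  5  6  7  8  9
g(k):  0  0  1  1  2  2  0  3  1  0
So g(9) = 0.
The value of a disjunctive sum is the nim-sum of the parts.
Combined value = 1 ⊕ 11 ⊕ 0 = 10.

10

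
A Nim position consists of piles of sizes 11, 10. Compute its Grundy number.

1

Compute the nim-sum pairwise:
11 XOR 10 = 1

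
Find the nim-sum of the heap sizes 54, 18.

36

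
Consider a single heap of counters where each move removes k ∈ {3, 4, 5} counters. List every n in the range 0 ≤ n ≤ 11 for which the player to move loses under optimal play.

0, 1, 2, 8, 9, 10

Build the Grundy sequence with g(k) = mex{g(k−s) : s ∈ {3, 4, 5}, s ≤ k}:
g(0) = mex{} = 0
g(1) = mex{} = 0
g(2) = mex{} = 0
g(3) = mex{0} = 1
g(4) = mex{0} = 1
g(5) = mex{0} = 1
g(6) = mex{0,1} = 2
g(7) = mex{0,1} = 2
g(8) = mex{1} = 0
g(9) = mex{1,2} = 0
g(10) = mex{1,2} = 0
g(11) = mex{0,2} = 1
The P-positions (g = 0) in 0..11 are 0, 1, 2, 8, 9, 10.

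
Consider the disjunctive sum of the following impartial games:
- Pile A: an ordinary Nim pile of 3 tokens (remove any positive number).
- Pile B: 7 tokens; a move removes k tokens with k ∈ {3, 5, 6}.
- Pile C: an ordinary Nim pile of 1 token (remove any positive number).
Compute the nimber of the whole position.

0

Pile A is a plain Nim pile of size 3, so its Grundy value is 3.
Build the Grundy sequence for pile B with g(k) = mex{g(k−s) : s ∈ {3, 5, 6}, s ≤ k}:
g(0) = mex{} = 0
g(1) = mex{} = 0
g(2) = mex{} = 0
g(3) = mex{0} = 1
g(4) = mex{0} = 1
g(5) = mex{0} = 1
g(6) = mex{0,1} = 2
g(7) = mex{0,1} = 2
So g(7) = 2.
Pile C is a plain Nim pile of size 1, so its Grundy value is 1.
By the Sprague-Grundy theorem, the Grundy value of a sum of independent games is the XOR of the component values.
Combined value = 3 XOR 2 XOR 1 = 0.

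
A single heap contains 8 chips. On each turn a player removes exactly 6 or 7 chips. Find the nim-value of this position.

Grundy values for subtraction set {6, 7}:
k:     0  1  2  3  4  5  6  7  8
g(k):  0  0  0  0  0  0  1  1  1
So g(8) = 1.

1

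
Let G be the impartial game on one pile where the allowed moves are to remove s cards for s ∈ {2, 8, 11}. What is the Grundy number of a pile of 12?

1

Grundy values for subtraction set {2, 8, 11}:
g(0) = mex{} = 0
g(1) = mex{} = 0
g(2) = mex{0} = 1
g(3) = mex{0} = 1
g(4) = mex{1} = 0
g(5) = mex{1} = 0
g(6) = mex{0} = 1
g(7) = mex{0} = 1
g(8) = mex{0,1} = 2
g(9) = mex{0,1} = 2
g(10) = mex{1,2} = 0
g(11) = mex{0,1,2} = 3
g(12) = mex{0} = 1
So g(12) = 1.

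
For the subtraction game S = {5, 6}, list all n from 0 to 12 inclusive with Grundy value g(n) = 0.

0, 1, 2, 3, 4, 11, 12

Grundy values for subtraction set {5, 6}:
g(0) = mex{} = 0
g(1) = mex{} = 0
g(2) = mex{} = 0
g(3) = mex{} = 0
g(4) = mex{} = 0
g(5) = mex{0} = 1
g(6) = mex{0} = 1
g(7) = mex{0} = 1
g(8) = mex{0} = 1
g(9) = mex{0} = 1
g(10) = mex{0,1} = 2
g(11) = mex{1} = 0
g(12) = mex{1} = 0
The P-positions (g = 0) in 0..12 are 0, 1, 2, 3, 4, 11, 12.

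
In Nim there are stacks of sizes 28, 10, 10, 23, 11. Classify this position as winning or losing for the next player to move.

Losing position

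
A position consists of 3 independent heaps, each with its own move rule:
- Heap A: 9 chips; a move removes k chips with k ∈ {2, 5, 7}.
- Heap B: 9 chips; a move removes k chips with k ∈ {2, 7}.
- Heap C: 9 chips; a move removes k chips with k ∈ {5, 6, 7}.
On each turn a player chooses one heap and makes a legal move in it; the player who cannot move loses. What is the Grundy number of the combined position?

3

Grundy values for heap A (subtraction set {2, 5, 7}):
g(0) = mex{} = 0
g(1) = mex{} = 0
g(2) = mex{0} = 1
g(3) = mex{0} = 1
g(4) = mex{1} = 0
g(5) = mex{0,1} = 2
g(6) = mex{0} = 1
g(7) = mex{0,1,2} = 3
g(8) = mex{0,1} = 2
g(9) = mex{0,1,3} = 2
So g(9) = 2.
For heap B, compute g(0), g(1), … with moves {2, 7}:
g(0) = mex{} = 0
g(1) = mex{} = 0
g(2) = mex{0} = 1
g(3) = mex{0} = 1
g(4) = mex{1} = 0
g(5) = mex{1} = 0
g(6) = mex{0} = 1
g(7) = mex{0} = 1
g(8) = mex{0,1} = 2
g(9) = mex{1} = 0
So g(9) = 0.
For heap C, compute g(0), g(1), … with moves {5, 6, 7}:
k:     0  1  2  3  4  5  6  7  8  9
g(k):  0  0  0  0  0  1  1  1  1  1
So g(9) = 1.
By the Sprague-Grundy theorem, the Grundy value of a sum of independent games is the XOR of the component values.
Combined value = 2 ⊕ 0 ⊕ 1 = 3.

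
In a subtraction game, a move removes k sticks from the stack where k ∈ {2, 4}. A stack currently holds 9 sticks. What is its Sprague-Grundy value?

Grundy values for subtraction set {2, 4}:
k:     0  1  2  3  4  5  6  7  8  9
g(k):  0  0  1  1  2  2  0  0  1  1
So g(9) = 1.

1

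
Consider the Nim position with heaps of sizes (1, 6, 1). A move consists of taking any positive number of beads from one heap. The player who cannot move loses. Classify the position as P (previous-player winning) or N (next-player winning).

N-position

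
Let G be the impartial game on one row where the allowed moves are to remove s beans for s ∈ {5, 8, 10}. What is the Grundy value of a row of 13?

2

Compute g(0), g(1), … for moves {5, 8, 10}:
k:     0  1  2  3  4  5  6  7  8  9 10 11 12 13
g(k):  0  0  0  0  0  1  1  1  1  1  2  2  2  2
So g(13) = 2.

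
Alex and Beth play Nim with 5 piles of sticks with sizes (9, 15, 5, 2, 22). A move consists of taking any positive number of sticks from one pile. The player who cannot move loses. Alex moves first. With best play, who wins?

Alex wins

Nim-sum: 9 XOR 15 XOR 5 XOR 2 XOR 22 = 23.
The nim-sum is 23 ≠ 0, so this is an N-position: the player to move can win; Alex has a winning move.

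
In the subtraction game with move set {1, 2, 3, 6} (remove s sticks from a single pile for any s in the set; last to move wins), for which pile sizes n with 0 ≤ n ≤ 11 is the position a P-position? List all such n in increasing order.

0, 4, 8

Grundy values for subtraction set {1, 2, 3, 6}:
k:     0  1  2  3  4  5  6  7  8  9 10 11
g(k):  0  1  2  3  0  1  2  3  0  1  2  3
The P-positions (g = 0) in 0..11 are 0, 4, 8.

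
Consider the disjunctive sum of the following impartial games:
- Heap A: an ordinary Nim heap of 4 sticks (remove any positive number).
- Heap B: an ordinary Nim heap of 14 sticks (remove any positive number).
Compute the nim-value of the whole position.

Heap A is a plain Nim heap of size 4, so its Grundy value is 4.
Heap B is a plain Nim heap of size 14, so its Grundy value is 14.
The value of a disjunctive sum is the nim-sum of the parts.
Combined value = 4 ⊕ 14 = 10.

10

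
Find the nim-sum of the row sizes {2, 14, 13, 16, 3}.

18

Nim-sum: 2 ⊕ 14 ⊕ 13 ⊕ 16 ⊕ 3 = 18.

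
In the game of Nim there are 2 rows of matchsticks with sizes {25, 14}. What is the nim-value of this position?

Bitwise XOR of the heap sizes:
  11001  (25)
  01110  (14)
  -----
  10111  (23)

23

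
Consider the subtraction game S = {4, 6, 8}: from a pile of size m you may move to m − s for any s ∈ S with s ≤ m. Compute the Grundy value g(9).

2

Grundy values for subtraction set {4, 6, 8}:
g(0) = mex{} = 0
g(1) = mex{} = 0
g(2) = mex{} = 0
g(3) = mex{} = 0
g(4) = mex{0} = 1
g(5) = mex{0} = 1
g(6) = mex{0} = 1
g(7) = mex{0} = 1
g(8) = mex{0,1} = 2
g(9) = mex{0,1} = 2
So g(9) = 2.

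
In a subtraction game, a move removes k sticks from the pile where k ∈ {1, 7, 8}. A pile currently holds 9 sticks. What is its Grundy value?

3

Build the Grundy sequence with g(k) = mex{g(k−s) : s ∈ {1, 7, 8}, s ≤ k}:
k:     0  1  2  3  4  5  6  7  8  9
g(k):  0  1  0  1  0  1  0  1  2  3
So g(9) = 3.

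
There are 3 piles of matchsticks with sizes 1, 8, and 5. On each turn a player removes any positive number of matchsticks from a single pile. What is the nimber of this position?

12

Bitwise XOR of the heap sizes:
  0001  (1)
  1000  (8)
  0101  (5)
  ----
  1100  (12)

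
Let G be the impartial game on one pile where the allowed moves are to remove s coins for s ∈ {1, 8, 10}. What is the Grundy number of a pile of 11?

0

Compute g(0), g(1), … for moves {1, 8, 10}:
k:     0  1  2  3  4  5  6  7  8  9 10 11
g(k):  0  1  0  1  0  1  0  1  2  0  1  0
So g(11) = 0.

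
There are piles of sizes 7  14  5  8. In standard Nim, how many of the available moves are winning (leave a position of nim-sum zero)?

3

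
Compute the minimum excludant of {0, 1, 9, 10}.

The values 0, 1 are all present; 2 is the first non-negative integer missing from the set.

2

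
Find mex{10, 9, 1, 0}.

The values 0, 1 are all present; 2 is the first non-negative integer missing from the set.

2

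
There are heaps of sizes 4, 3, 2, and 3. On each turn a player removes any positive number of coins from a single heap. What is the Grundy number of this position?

Nim-sum: 4 XOR 3 XOR 2 XOR 3 = 6.

6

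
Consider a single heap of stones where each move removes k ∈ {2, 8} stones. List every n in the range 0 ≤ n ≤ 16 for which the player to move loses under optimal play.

Compute g(0), g(1), … for moves {2, 8}:
k:     0  1  2  3  4  5  6  7  8  9 10 11 12 13 14 15 16
g(k):  0  0  1  1  0  0  1  1  2  2  0  0  1  1  0  0  1
The P-positions (g = 0) in 0..16 are 0, 1, 4, 5, 10, 11, 14, 15.

0, 1, 4, 5, 10, 11, 14, 15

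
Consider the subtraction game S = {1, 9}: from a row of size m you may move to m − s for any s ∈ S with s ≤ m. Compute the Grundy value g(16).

0

Compute g(0), g(1), … for moves {1, 9}:
k:     0  1  2  3  4  5  6  7  8  9 10 11 12 13 14 15 16
g(k):  0  1  0  1  0  1  0  1  0  1  0  1  0  1  0  1  0
So g(16) = 0.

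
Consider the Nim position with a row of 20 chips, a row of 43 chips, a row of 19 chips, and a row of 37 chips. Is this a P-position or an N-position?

N-position

In binary:
  010100  (20)
  101011  (43)
  010011  (19)
  100101  (37)
  ------
  001001  (9)
The nim-sum is 9 ≠ 0, so this is an N-position: the player to move can win.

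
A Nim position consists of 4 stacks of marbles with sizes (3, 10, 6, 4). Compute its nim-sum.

Bitwise XOR of the heap sizes:
  0011  (3)
  1010  (10)
  0110  (6)
  0100  (4)
  ----
  1011  (11)

11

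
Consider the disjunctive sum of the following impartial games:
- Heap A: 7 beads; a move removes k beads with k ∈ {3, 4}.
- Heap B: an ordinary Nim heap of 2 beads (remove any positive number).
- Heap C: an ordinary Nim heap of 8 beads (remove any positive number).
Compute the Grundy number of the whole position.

Build the Grundy sequence for heap A with g(k) = mex{g(k−s) : s ∈ {3, 4}, s ≤ k}:
g(0) = mex{} = 0
g(1) = mex{} = 0
g(2) = mex{} = 0
g(3) = mex{0} = 1
g(4) = mex{0} = 1
g(5) = mex{0} = 1
g(6) = mex{0,1} = 2
g(7) = mex{1} = 0
So g(7) = 0.
Heap B is a plain Nim heap of size 2, so its Grundy value is 2.
Heap C is a plain Nim heap of size 8, so its Grundy value is 8.
By the Sprague-Grundy theorem, the Grundy value of a sum of independent games is the XOR of the component values.
Combined value = 0 ⊕ 2 ⊕ 8 = 10.

10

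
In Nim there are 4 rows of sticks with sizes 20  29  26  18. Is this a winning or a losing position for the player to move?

Winning position

Nim-sum: 20 ⊕ 29 ⊕ 26 ⊕ 18 = 1.
The nim-sum is 1 ≠ 0, so this is an N-position: the player to move can win.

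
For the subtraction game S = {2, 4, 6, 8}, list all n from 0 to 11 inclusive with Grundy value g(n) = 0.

0, 1, 10, 11

Grundy values for subtraction set {2, 4, 6, 8}:
g(0) = mex{} = 0
g(1) = mex{} = 0
g(2) = mex{0} = 1
g(3) = mex{0} = 1
g(4) = mex{0,1} = 2
g(5) = mex{0,1} = 2
g(6) = mex{0,1,2} = 3
g(7) = mex{0,1,2} = 3
g(8) = mex{0,1,2,3} = 4
g(9) = mex{0,1,2,3} = 4
g(10) = mex{1,2,3,4} = 0
g(11) = mex{1,2,3,4} = 0
The P-positions (g = 0) in 0..11 are 0, 1, 10, 11.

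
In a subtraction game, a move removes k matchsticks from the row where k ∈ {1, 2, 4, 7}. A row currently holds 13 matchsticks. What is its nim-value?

Grundy values for subtraction set {1, 2, 4, 7}:
k:     0  1  2  3  4  5  6  7  8  9 10 11 12 13
g(k):  0  1  2  0  1  2  0  1  2  0  1  2  0  1
So g(13) = 1.

1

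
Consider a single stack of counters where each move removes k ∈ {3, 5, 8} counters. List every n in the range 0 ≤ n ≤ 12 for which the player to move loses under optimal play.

0, 1, 2, 11, 12

Compute g(0), g(1), … for moves {3, 5, 8}:
k:     0  1  2  3  4  5  6  7  8  9 10 11 12
g(k):  0  0  0  1  1  1  2  2  2  3  3  0  0
The P-positions (g = 0) in 0..12 are 0, 1, 2, 11, 12.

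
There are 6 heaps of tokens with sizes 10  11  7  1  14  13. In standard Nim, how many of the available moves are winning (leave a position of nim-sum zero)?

3

Nim-sum: 10 XOR 11 XOR 7 XOR 1 XOR 14 XOR 13 = 4.
The overall nim-sum is X = 4. A heap of size p has a winning move iff p XOR X < p (reduce it to p XOR X).
  10: 10 XOR 4 = 14 ≥ 10 — no move.
  11: 11 XOR 4 = 15 ≥ 11 — no move.
  7: 7 XOR 4 = 3 < 7 — winning move (to 3).
  1: 1 XOR 4 = 5 ≥ 1 — no move.
  14: 14 XOR 4 = 10 < 14 — winning move (to 10).
  13: 13 XOR 4 = 9 < 13 — winning move (to 9).
That gives 3 winning moves.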